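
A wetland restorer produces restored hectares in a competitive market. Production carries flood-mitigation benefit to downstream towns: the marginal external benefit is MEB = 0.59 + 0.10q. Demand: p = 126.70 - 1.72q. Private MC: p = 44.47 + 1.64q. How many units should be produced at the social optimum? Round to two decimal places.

Social marginal cost = private MC − MEB = 43.88 + 1.54q.
Set SMC = demand: 43.88 + 1.54q = 126.70 - 1.72q → q* = 25.4049.

q* = 25.40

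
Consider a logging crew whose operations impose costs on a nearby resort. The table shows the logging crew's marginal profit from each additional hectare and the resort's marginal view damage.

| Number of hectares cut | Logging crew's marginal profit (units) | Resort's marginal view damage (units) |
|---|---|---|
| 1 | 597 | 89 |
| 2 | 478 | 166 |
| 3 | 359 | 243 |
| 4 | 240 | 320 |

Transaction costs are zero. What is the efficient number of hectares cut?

3

Bargaining reaches the level where marginal profit last exceeds marginal view damage.
That holds through level 3 (359 ≥ 243) but not at 4 (240 < 320).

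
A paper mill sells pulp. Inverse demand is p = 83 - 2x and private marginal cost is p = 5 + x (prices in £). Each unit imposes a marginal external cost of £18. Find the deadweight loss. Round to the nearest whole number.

Market equilibrium (private): 5 + x = 83 - 2x → x_m = 26.0000.
Social marginal cost = private MC + MEC = 23 + x.
Set SMC = demand: 23 + x = 83 - 2x → x* = 20.0000.
Between x* and x_m the wedge SMC − demand runs linearly from 0 to MEC(x_m), so the loss is a triangle.
DWL = ½ × 6.0000 × 18.0000 = 54.0000.

DWL = £54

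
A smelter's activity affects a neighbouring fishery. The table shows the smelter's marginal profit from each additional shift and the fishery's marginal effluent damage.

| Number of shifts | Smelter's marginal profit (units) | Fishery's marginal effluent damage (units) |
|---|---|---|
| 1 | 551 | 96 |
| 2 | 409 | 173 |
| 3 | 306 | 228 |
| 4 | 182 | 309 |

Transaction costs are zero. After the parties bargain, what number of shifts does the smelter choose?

Bargaining reaches the level where marginal profit last exceeds marginal effluent damage.
That holds through level 3 (306 ≥ 228) but not at 4 (182 < 309).

3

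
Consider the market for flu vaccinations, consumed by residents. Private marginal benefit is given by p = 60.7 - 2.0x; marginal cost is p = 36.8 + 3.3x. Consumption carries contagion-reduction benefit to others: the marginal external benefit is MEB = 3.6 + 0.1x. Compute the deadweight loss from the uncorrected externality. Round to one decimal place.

DWL = 1.6

Market equilibrium (private): 36.8 + 3.3x = 60.7 - 2.0x → x_m = 4.5094.
Social marginal benefit = demand + MEB = 64.3 - 1.9x.
Set SMB = MC: 64.3 - 1.9x = 36.8 + 3.3x → x* = 5.2885.
The loss is the area between SMB and MC from x* to x_m; with linear curves that's a triangle of height MEB(x_m).
DWL = ½ × 0.7791 × 4.0509 = 1.5780.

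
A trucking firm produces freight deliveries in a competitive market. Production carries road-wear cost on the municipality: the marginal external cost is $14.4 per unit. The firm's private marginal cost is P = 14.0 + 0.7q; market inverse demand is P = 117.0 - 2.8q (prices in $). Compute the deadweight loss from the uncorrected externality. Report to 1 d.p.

Market equilibrium (private): 14.0 + 0.7q = 117.0 - 2.8q → q_m = 29.4286.
Social marginal cost = private MC + MEC = 28.4 + 0.7q.
Set SMC = demand: 28.4 + 0.7q = 117.0 - 2.8q → q* = 25.3143.
The welfare-loss triangle has base |q_m − q*| and height MEC(q_m) (the vertical gap between SMC and demand is zero at q* and MEC at q_m).
DWL = ½ × 4.1143 × 14.4000 = 29.6230.

DWL = $29.6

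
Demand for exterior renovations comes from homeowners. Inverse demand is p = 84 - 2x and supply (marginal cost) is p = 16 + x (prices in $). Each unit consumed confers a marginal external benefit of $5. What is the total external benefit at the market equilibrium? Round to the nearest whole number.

Market equilibrium (private): 16 + x = 84 - 2x → x_m = 22.6667.
Total external benefit = MEB × x_m = 5 × 22.6667 = 113.3335.

$113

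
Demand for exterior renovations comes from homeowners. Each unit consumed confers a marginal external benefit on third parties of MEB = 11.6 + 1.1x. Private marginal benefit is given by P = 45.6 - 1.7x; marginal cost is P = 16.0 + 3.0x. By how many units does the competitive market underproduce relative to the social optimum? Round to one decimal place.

5.1 units

Market equilibrium (private): 16.0 + 3.0x = 45.6 - 1.7x → x_m = 6.2979.
Social marginal benefit = demand + MEB = 57.2 - 0.6x.
Set SMB = MC: 57.2 - 0.6x = 16.0 + 3.0x → x* = 11.4444.
Gap = |6.2979 − 11.4444| = 5.1465.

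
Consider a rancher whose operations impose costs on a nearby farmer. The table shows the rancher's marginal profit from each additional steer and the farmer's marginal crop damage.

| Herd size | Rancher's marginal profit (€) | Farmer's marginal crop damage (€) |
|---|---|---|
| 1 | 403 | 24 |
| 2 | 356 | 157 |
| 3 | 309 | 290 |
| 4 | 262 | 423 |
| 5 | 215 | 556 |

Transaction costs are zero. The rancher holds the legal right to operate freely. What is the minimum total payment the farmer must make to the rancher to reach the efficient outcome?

€477

Left alone the rancher would choose level 5 (marginal profit stays positive).
Efficient level: k* = 3 (marginal profit ≥ marginal crop damage through 3).
The farmer must at least cover the rancher's forgone profit from cutting 5→3: 262 + 215 = 477.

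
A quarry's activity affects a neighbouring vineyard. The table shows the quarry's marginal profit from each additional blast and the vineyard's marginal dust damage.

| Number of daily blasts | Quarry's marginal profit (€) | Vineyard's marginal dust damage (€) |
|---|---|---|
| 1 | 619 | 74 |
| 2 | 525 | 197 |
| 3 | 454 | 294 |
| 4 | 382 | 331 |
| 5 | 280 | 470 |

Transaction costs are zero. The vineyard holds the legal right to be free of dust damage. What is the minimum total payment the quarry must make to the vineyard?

€896

Efficient level: marginal profit ≥ marginal dust damage through level 4, so k* = 4.
With the vineyard holding the right, the quarry must at least compensate total damage at k*: 74 + 197 + 294 + 331 = 896.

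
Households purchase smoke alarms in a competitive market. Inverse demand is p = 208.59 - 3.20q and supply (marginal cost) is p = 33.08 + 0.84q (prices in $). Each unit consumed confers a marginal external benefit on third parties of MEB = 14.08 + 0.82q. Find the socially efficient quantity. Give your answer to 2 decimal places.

q* = 58.88

Social marginal benefit = demand + MEB = 222.67 - 2.38q.
Set SMB = MC: 222.67 - 2.38q = 33.08 + 0.84q → q* = 58.8789.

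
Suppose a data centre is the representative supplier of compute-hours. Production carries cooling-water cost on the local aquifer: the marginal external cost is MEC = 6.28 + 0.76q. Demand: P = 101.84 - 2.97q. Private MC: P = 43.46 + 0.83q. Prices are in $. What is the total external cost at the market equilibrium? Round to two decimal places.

Market equilibrium (private): 43.46 + 0.83q = 101.84 - 2.97q → q_m = 15.3632.
Total external cost = ∫₀^{q_m} (6.28 + 0.76q) dq = 6.28×15.3632 + ½×0.76×15.3632² = 186.1715.

$186.17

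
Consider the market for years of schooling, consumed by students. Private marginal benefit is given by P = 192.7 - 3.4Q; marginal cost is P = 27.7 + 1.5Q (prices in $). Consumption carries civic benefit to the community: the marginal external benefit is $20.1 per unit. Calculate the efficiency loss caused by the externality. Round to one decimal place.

DWL = $41.2

Market equilibrium (private): 27.7 + 1.5Q = 192.7 - 3.4Q → Q_m = 33.6735.
Social marginal benefit = demand + MEB = 212.8 - 3.4Q.
Set SMB = MC: 212.8 - 3.4Q = 27.7 + 1.5Q → Q* = 37.7755.
The welfare-loss triangle has base |Q_m − Q*| and height MEB(Q_m) (the vertical gap between SMB and MC is zero at Q* and MEB at Q_m).
DWL = ½ × 4.1020 × 20.1000 = 41.2251.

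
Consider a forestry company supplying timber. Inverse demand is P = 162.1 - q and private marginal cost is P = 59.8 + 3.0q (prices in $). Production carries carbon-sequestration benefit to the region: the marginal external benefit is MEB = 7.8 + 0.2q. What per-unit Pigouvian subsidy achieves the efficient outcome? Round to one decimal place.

subsidy = $13.6 per unit

Social marginal cost = private MC − MEB = 52.0 + 2.8q.
Set SMC = demand: 52.0 + 2.8q = 162.1 - q → q* = 28.9737.
The Pigouvian subsidy equals MEB at q*: 7.8 + 0.2×28.9737 = 13.5947.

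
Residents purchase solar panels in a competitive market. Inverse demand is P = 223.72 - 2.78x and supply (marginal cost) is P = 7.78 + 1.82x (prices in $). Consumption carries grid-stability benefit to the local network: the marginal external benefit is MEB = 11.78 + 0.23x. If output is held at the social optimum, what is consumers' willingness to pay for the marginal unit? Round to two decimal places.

P = $78.85

Social marginal benefit = demand + MEB = 235.50 - 2.55x.
Set SMB = MC: 235.50 - 2.55x = 7.78 + 1.82x → x* = 52.1098.
Consumer price on the demand curve at x*: 223.72 − 2.78×52.1098 = 78.8548.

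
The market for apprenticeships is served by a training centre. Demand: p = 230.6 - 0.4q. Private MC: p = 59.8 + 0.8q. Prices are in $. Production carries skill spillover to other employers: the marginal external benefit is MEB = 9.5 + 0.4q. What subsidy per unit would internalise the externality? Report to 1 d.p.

Social marginal cost = private MC − MEB = 50.3 + 0.4q.
Set SMC = demand: 50.3 + 0.4q = 230.6 - 0.4q → q* = 225.3750.
The Pigouvian subsidy equals MEB at q*: 9.5 + 0.4×225.3750 = 99.6500.

subsidy = $99.7 per unit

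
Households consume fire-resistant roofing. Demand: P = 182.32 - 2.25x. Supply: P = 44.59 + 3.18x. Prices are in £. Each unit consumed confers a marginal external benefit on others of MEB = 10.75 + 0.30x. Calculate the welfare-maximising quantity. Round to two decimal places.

x* = 28.94

Social marginal benefit = demand + MEB = 193.07 - 1.95x.
Set SMB = MC: 193.07 - 1.95x = 44.59 + 3.18x → x* = 28.9435.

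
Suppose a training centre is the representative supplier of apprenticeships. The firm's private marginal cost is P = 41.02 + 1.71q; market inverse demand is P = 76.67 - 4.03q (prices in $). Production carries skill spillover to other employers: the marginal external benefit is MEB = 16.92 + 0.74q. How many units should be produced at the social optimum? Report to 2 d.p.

Social marginal cost = private MC − MEB = 24.10 + 0.97q.
Set SMC = demand: 24.10 + 0.97q = 76.67 - 4.03q → q* = 10.5140.

q* = 10.51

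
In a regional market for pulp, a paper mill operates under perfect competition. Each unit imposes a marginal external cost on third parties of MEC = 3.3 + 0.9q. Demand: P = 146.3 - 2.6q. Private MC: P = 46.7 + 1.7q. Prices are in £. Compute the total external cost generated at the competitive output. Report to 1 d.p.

£317.9

Market equilibrium (private): 46.7 + 1.7q = 146.3 - 2.6q → q_m = 23.1628.
Total external cost = ∫₀^{q_m} (3.3 + 0.9q) dq = 3.3×23.1628 + ½×0.9×23.1628² = 317.8691.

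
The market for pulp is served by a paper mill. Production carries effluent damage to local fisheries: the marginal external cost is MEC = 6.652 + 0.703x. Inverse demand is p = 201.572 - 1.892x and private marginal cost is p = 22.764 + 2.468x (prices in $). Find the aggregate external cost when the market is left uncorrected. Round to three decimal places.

$863.994

Market equilibrium (private): 22.764 + 2.468x = 201.572 - 1.892x → x_m = 41.0110.
Total external cost = ∫₀^{x_m} (6.652 + 0.703x) dx = 6.652×41.0110 + ½×0.703×41.0110² = 863.9938.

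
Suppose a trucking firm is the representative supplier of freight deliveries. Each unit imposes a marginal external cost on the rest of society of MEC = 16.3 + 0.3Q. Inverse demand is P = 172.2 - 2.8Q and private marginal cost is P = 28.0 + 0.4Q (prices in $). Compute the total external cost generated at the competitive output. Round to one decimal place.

Market equilibrium (private): 28.0 + 0.4Q = 172.2 - 2.8Q → Q_m = 45.0625.
Total external cost = ∫₀^{Q_m} (16.3 + 0.3Q) dQ = 16.3×45.0625 + ½×0.3×45.0625² = 1039.1131.

$1039.1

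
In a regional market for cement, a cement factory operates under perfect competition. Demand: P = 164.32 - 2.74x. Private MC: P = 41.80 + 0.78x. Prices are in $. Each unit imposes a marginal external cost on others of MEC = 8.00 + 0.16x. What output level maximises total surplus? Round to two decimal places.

x* = 31.12

Social marginal cost = private MC + MEC = 49.80 + 0.94x.
Set SMC = demand: 49.80 + 0.94x = 164.32 - 2.74x → x* = 31.1196.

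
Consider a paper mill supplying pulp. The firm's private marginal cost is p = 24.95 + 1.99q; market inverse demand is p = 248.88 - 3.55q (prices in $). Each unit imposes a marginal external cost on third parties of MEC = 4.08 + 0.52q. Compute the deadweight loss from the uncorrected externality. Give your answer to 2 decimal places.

DWL = $51.98

Market equilibrium (private): 24.95 + 1.99q = 248.88 - 3.55q → q_m = 40.4206.
Social marginal cost = private MC + MEC = 29.03 + 2.51q.
Set SMC = demand: 29.03 + 2.51q = 248.88 - 3.55q → q* = 36.2789.
Between q* and q_m the wedge SMC − demand runs linearly from 0 to MEC(q_m), so the loss is a triangle.
DWL = ½ × 4.1417 × 25.0987 = 51.9756.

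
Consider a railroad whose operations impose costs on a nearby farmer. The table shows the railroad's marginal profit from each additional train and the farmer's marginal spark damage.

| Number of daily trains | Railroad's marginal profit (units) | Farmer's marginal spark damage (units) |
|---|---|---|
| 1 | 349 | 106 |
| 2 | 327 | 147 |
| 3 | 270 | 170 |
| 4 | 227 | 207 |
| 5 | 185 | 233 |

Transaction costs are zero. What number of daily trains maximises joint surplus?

Bargaining reaches the level where marginal profit last exceeds marginal spark damage.
That holds through level 4 (227 ≥ 207) but not at 5 (185 < 233).

4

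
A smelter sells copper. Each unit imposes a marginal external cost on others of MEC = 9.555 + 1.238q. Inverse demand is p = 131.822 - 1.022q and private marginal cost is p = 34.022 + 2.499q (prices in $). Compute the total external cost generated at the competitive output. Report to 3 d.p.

Market equilibrium (private): 34.022 + 2.499q = 131.822 - 1.022q → q_m = 27.7762.
Total external cost = ∫₀^{q_m} (9.555 + 1.238q) dq = 9.555×27.7762 + ½×1.238×27.7762² = 742.9708.

$742.971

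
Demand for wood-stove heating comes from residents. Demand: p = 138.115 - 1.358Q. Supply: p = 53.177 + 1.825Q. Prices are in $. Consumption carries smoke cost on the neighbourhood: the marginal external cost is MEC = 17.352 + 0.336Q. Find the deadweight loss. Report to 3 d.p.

Market equilibrium (private): 53.177 + 1.825Q = 138.115 - 1.358Q → Q_m = 26.6849.
Social marginal benefit = demand − MEC = 120.763 - 1.694Q.
Set SMB = MC: 120.763 - 1.694Q = 53.177 + 1.825Q → Q* = 19.2060.
Height of the DWL triangle at Q_m is MC(Q_m) − SMB(Q_m) = MEC(Q_m) = 26.3181.
DWL = ½ × 7.4789 × 26.3181 = 98.4152.

DWL = $98.415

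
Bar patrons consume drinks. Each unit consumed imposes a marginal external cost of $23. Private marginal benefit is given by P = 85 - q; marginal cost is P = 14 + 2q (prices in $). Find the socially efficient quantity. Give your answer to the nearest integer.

q* = 16

Social marginal benefit = demand − MEC = 62 - q.
Set SMB = MC: 62 - q = 14 + 2q → q* = 16.0000.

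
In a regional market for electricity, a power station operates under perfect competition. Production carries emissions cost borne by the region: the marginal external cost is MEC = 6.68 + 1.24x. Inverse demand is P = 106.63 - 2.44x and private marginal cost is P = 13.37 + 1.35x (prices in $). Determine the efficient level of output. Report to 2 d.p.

x* = 17.21

Social marginal cost = private MC + MEC = 20.05 + 2.59x.
Set SMC = demand: 20.05 + 2.59x = 106.63 - 2.44x → x* = 17.2127.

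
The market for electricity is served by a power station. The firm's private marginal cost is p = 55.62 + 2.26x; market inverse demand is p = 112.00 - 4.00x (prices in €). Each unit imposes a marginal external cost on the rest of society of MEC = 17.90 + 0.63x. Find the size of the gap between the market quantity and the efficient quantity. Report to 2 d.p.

3.42 units

Market equilibrium (private): 55.62 + 2.26x = 112.00 - 4.00x → x_m = 9.0064.
Social marginal cost = private MC + MEC = 73.52 + 2.89x.
Set SMC = demand: 73.52 + 2.89x = 112.00 - 4.00x → x* = 5.5849.
Gap = |9.0064 − 5.5849| = 3.4215.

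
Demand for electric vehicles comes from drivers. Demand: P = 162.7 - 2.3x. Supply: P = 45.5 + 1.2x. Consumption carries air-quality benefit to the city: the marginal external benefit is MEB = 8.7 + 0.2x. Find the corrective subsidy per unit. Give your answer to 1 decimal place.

subsidy = 16.3 per unit

Social marginal benefit = demand + MEB = 171.4 - 2.1x.
Set SMB = MC: 171.4 - 2.1x = 45.5 + 1.2x → x* = 38.1515.
The Pigouvian subsidy equals MEB at x*: 8.7 + 0.2×38.1515 = 16.3303.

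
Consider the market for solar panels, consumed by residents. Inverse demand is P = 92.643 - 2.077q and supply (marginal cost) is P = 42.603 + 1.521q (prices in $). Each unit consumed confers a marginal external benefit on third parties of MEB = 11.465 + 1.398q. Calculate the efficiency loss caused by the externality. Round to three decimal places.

DWL = $217.115

Market equilibrium (private): 42.603 + 1.521q = 92.643 - 2.077q → q_m = 13.9077.
Social marginal benefit = demand + MEB = 104.108 - 0.679q.
Set SMB = MC: 104.108 - 0.679q = 42.603 + 1.521q → q* = 27.9568.
Height of the DWL triangle at q_m is SMB(q_m) − MC(q_m) = MEB(q_m) = 30.9080.
DWL = ½ × 14.0491 × 30.9080 = 217.1148.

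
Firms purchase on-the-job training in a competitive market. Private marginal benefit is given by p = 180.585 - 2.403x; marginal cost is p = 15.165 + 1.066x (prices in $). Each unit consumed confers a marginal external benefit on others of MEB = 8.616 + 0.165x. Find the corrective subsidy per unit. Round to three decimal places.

Social marginal benefit = demand + MEB = 189.201 - 2.238x.
Set SMB = MC: 189.201 - 2.238x = 15.165 + 1.066x → x* = 52.6743.
The Pigouvian subsidy equals MEB at x*: 8.616 + 0.165×52.6743 = 17.3073.

subsidy = $17.307 per unit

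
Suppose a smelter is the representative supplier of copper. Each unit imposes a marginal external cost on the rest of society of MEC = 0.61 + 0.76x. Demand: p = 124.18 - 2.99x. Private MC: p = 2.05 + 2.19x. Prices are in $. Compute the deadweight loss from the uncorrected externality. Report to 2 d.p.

Market equilibrium (private): 2.05 + 2.19x = 124.18 - 2.99x → x_m = 23.5772.
Social marginal cost = private MC + MEC = 2.66 + 2.95x.
Set SMC = demand: 2.66 + 2.95x = 124.18 - 2.99x → x* = 20.4579.
The welfare-loss triangle has base |x_m − x*| and height MEC(x_m) (the vertical gap between SMC and demand is zero at x* and MEC at x_m).
DWL = ½ × 3.1193 × 18.5287 = 28.8983.

DWL = $28.90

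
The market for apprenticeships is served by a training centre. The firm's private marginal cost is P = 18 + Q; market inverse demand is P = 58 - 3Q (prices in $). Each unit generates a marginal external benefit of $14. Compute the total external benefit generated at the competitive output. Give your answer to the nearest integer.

Market equilibrium (private): 18 + Q = 58 - 3Q → Q_m = 10.0000.
Total external benefit = MEB × Q_m = 14 × 10.0000 = 140.0000.

$140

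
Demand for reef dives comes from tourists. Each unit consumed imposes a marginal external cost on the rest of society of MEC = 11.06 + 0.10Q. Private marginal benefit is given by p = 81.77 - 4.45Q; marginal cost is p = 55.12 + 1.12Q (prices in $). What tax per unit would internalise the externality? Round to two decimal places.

Social marginal benefit = demand − MEC = 70.71 - 4.55Q.
Set SMB = MC: 70.71 - 4.55Q = 55.12 + 1.12Q → Q* = 2.7496.
The Pigouvian tax equals MEC at Q*: 11.06 + 0.10×2.7496 = 11.3350.

tax = $11.33 per unit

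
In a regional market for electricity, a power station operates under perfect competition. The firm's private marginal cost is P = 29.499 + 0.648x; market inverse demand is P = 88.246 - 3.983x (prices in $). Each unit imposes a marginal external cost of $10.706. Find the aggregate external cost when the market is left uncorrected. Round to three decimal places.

Market equilibrium (private): 29.499 + 0.648x = 88.246 - 3.983x → x_m = 12.6856.
Total external cost = MEC × x_m = 10.706 × 12.6856 = 135.8120.

$135.812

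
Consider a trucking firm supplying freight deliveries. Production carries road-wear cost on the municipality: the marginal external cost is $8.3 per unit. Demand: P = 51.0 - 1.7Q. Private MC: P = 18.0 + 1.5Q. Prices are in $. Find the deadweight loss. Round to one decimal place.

DWL = $10.8

Market equilibrium (private): 18.0 + 1.5Q = 51.0 - 1.7Q → Q_m = 10.3125.
Social marginal cost = private MC + MEC = 26.3 + 1.5Q.
Set SMC = demand: 26.3 + 1.5Q = 51.0 - 1.7Q → Q* = 7.7188.
The loss is the area between SMC and demand from Q* to Q_m; with linear curves that's a triangle of height MEC(Q_m).
DWL = ½ × 2.5937 × 8.3000 = 10.7639.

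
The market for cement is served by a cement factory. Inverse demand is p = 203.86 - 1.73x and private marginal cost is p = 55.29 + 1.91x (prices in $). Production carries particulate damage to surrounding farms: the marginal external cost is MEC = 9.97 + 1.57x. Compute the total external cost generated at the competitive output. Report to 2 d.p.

$1714.70

Market equilibrium (private): 55.29 + 1.91x = 203.86 - 1.73x → x_m = 40.8159.
Total external cost = ∫₀^{x_m} (9.97 + 1.57x) dx = 9.97×40.8159 + ½×1.57×40.8159² = 1714.6956.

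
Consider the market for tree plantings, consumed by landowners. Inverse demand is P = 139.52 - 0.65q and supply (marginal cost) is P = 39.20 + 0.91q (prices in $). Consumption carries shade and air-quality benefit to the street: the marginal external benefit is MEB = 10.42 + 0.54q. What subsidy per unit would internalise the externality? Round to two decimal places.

Social marginal benefit = demand + MEB = 149.94 - 0.11q.
Set SMB = MC: 149.94 - 0.11q = 39.20 + 0.91q → q* = 108.5686.
The Pigouvian subsidy equals MEB at q*: 10.42 + 0.54×108.5686 = 69.0470.

subsidy = $69.05 per unit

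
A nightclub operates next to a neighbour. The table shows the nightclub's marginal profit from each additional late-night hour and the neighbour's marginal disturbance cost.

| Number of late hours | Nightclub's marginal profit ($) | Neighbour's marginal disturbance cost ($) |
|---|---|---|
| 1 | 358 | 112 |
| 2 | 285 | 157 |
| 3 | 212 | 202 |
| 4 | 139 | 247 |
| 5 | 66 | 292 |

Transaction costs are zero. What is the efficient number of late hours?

Bargaining reaches the level where marginal profit last exceeds marginal disturbance cost.
That holds through level 3 (212 ≥ 202) but not at 4 (139 < 247).

3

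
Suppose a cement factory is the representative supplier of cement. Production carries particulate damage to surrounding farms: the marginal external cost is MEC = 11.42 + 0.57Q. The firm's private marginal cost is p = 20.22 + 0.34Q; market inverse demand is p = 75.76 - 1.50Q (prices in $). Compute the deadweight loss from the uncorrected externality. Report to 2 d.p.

DWL = $170.00

Market equilibrium (private): 20.22 + 0.34Q = 75.76 - 1.50Q → Q_m = 30.1848.
Social marginal cost = private MC + MEC = 31.64 + 0.91Q.
Set SMC = demand: 31.64 + 0.91Q = 75.76 - 1.50Q → Q* = 18.3071.
Height of the DWL triangle at Q_m is SMC(Q_m) − demand(Q_m) = MEC(Q_m) = 28.6253.
DWL = ½ × 11.8777 × 28.6253 = 170.0014.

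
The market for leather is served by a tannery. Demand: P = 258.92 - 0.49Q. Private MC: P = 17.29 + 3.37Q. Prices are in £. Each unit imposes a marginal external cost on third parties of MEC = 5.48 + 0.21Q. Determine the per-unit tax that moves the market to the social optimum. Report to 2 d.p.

Social marginal cost = private MC + MEC = 22.77 + 3.58Q.
Set SMC = demand: 22.77 + 3.58Q = 258.92 - 0.49Q → Q* = 58.0221.
The Pigouvian tax equals MEC at Q*: 5.48 + 0.21×58.0221 = 17.6646.

tax = £17.66 per unit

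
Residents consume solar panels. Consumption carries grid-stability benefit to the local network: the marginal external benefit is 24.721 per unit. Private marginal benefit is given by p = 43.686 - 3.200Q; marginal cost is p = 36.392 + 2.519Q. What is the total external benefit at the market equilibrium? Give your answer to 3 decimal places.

Market equilibrium (private): 36.392 + 2.519Q = 43.686 - 3.200Q → Q_m = 1.2754.
Total external benefit = MEB × Q_m = 24.721 × 1.2754 = 31.5292.

31.529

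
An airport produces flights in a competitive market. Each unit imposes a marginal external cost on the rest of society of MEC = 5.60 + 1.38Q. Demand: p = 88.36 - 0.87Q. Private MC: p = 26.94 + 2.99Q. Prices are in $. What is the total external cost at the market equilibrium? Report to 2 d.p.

$263.81

Market equilibrium (private): 26.94 + 2.99Q = 88.36 - 0.87Q → Q_m = 15.9119.
Total external cost = ∫₀^{Q_m} (5.60 + 1.38Q) dQ = 5.60×15.9119 + ½×1.38×15.9119² = 263.8067.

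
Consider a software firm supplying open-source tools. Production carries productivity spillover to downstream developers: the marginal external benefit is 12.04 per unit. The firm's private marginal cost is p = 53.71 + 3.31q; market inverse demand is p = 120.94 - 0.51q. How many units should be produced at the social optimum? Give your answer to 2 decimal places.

Social marginal cost = private MC − MEB = 41.67 + 3.31q.
Set SMC = demand: 41.67 + 3.31q = 120.94 - 0.51q → q* = 20.7513.

q* = 20.75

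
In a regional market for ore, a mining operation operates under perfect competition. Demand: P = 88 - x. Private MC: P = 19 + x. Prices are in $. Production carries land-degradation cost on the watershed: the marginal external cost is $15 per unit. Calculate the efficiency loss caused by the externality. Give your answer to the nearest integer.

DWL = $56

Market equilibrium (private): 19 + x = 88 - x → x_m = 34.5000.
Social marginal cost = private MC + MEC = 34 + x.
Set SMC = demand: 34 + x = 88 - x → x* = 27.0000.
The welfare-loss triangle has base |x_m − x*| and height MEC(x_m) (the vertical gap between SMC and demand is zero at x* and MEC at x_m).
DWL = ½ × 7.5000 × 15.0000 = 56.2500.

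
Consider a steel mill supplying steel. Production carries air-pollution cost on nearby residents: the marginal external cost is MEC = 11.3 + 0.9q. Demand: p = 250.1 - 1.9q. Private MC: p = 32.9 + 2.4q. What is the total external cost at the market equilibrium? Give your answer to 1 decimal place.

Market equilibrium (private): 32.9 + 2.4q = 250.1 - 1.9q → q_m = 50.5116.
Total external cost = ∫₀^{q_m} (11.3 + 0.9q) dq = 11.3×50.5116 + ½×0.9×50.5116² = 1718.9209.

1718.9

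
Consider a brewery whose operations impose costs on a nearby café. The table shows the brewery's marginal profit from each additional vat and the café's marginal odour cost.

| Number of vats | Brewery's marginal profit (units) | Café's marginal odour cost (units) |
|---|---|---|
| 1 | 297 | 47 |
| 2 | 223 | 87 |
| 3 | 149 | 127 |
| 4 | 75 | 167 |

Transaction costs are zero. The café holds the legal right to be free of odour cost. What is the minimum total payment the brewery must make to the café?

Efficient level: marginal profit ≥ marginal odour cost through level 3, so k* = 3.
With the café holding the right, the brewery must at least compensate total damage at k*: 47 + 87 + 127 = 261.

261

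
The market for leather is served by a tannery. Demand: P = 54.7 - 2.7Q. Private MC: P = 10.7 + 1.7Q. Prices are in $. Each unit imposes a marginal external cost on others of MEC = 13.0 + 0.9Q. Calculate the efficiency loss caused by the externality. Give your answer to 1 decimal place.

Market equilibrium (private): 10.7 + 1.7Q = 54.7 - 2.7Q → Q_m = 10.0000.
Social marginal cost = private MC + MEC = 23.7 + 2.6Q.
Set SMC = demand: 23.7 + 2.6Q = 54.7 - 2.7Q → Q* = 5.8491.
The loss is the area between SMC and demand from Q* to Q_m; with linear curves that's a triangle of height MEC(Q_m).
DWL = ½ × 4.1509 × 22.0000 = 45.6599.

DWL = $45.7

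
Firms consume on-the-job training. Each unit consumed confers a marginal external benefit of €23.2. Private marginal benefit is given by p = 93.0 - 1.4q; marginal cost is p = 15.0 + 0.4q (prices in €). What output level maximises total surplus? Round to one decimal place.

Social marginal benefit = demand + MEB = 116.2 - 1.4q.
Set SMB = MC: 116.2 - 1.4q = 15.0 + 0.4q → q* = 56.2222.

q* = 56.2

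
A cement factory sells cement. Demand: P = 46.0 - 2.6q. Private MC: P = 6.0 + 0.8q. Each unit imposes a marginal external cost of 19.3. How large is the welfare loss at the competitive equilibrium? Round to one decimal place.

Market equilibrium (private): 6.0 + 0.8q = 46.0 - 2.6q → q_m = 11.7647.
Social marginal cost = private MC + MEC = 25.3 + 0.8q.
Set SMC = demand: 25.3 + 0.8q = 46.0 - 2.6q → q* = 6.0882.
Between q* and q_m the wedge SMC − demand runs linearly from 0 to MEC(q_m), so the loss is a triangle.
DWL = ½ × 5.6765 × 19.3000 = 54.7782.

DWL = 54.8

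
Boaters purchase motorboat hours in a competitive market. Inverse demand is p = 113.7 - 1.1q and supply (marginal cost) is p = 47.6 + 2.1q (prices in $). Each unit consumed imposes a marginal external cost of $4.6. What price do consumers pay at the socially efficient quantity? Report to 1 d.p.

Social marginal benefit = demand − MEC = 109.1 - 1.1q.
Set SMB = MC: 109.1 - 1.1q = 47.6 + 2.1q → q* = 19.2188.
Consumer price on the demand curve at q*: 113.7 − 1.1×19.2188 = 92.5593.

P = $92.6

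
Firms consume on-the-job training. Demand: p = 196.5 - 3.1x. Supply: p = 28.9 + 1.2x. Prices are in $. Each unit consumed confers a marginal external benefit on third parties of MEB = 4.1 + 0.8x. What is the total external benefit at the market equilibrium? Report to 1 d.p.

Market equilibrium (private): 28.9 + 1.2x = 196.5 - 3.1x → x_m = 38.9767.
Total external benefit = ∫₀^{x_m} (4.1 + 0.8x) dx = 4.1×38.9767 + ½×0.8×38.9767² = 767.4777.

$767.5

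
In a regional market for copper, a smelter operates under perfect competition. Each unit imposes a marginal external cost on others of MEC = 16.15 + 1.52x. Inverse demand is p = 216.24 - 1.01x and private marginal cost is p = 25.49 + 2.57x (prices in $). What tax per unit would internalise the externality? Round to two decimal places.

tax = $68.19 per unit

Social marginal cost = private MC + MEC = 41.64 + 4.09x.
Set SMC = demand: 41.64 + 4.09x = 216.24 - 1.01x → x* = 34.2353.
The Pigouvian tax equals MEC at x*: 16.15 + 1.52×34.2353 = 68.1877.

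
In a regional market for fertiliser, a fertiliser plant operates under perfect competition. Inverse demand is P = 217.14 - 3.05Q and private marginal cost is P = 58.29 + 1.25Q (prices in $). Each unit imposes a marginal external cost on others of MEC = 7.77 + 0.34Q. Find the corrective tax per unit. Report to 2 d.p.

Social marginal cost = private MC + MEC = 66.06 + 1.59Q.
Set SMC = demand: 66.06 + 1.59Q = 217.14 - 3.05Q → Q* = 32.5603.
The Pigouvian tax equals MEC at Q*: 7.77 + 0.34×32.5603 = 18.8405.

tax = $18.84 per unit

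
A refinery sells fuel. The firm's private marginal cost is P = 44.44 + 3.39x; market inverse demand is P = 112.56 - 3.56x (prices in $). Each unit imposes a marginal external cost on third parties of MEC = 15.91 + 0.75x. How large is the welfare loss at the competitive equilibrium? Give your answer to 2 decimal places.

DWL = $35.13

Market equilibrium (private): 44.44 + 3.39x = 112.56 - 3.56x → x_m = 9.8014.
Social marginal cost = private MC + MEC = 60.35 + 4.14x.
Set SMC = demand: 60.35 + 4.14x = 112.56 - 3.56x → x* = 6.7805.
Between x* and x_m the wedge SMC − demand runs linearly from 0 to MEC(x_m), so the loss is a triangle.
DWL = ½ × 3.0209 × 23.2611 = 35.1347.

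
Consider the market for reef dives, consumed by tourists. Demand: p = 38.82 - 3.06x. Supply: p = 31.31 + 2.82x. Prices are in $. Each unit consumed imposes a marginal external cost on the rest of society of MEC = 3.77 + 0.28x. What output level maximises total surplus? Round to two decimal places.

Social marginal benefit = demand − MEC = 35.05 - 3.34x.
Set SMB = MC: 35.05 - 3.34x = 31.31 + 2.82x → x* = 0.6071.

x* = 0.61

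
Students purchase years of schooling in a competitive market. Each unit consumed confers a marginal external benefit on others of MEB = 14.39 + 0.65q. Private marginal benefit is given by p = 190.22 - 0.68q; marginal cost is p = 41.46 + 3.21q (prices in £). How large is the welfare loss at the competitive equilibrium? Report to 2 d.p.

DWL = £237.71

Market equilibrium (private): 41.46 + 3.21q = 190.22 - 0.68q → q_m = 38.2416.
Social marginal benefit = demand + MEB = 204.61 - 0.03q.
Set SMB = MC: 204.61 - 0.03q = 41.46 + 3.21q → q* = 50.3549.
Between q* and q_m the wedge SMB − MC runs linearly from 0 to MEB(q_m), so the loss is a triangle.
DWL = ½ × 12.1133 × 39.2471 = 237.7059.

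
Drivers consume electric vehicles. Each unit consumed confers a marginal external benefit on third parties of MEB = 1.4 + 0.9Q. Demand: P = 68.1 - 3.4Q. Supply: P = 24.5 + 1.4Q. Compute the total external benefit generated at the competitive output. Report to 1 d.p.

49.8

Market equilibrium (private): 24.5 + 1.4Q = 68.1 - 3.4Q → Q_m = 9.0833.
Total external benefit = ∫₀^{Q_m} (1.4 + 0.9Q) dQ = 1.4×9.0833 + ½×0.9×9.0833² = 49.8445.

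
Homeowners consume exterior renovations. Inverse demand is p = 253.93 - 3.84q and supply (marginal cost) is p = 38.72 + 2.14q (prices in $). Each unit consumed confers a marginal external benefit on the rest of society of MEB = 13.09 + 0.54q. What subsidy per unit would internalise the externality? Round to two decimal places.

subsidy = $35.75 per unit

Social marginal benefit = demand + MEB = 267.02 - 3.30q.
Set SMB = MC: 267.02 - 3.30q = 38.72 + 2.14q → q* = 41.9669.
The Pigouvian subsidy equals MEB at q*: 13.09 + 0.54×41.9669 = 35.7521.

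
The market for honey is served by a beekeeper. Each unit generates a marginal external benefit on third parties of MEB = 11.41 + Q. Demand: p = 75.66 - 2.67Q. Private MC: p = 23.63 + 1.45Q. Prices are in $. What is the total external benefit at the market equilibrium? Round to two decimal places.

$223.83

Market equilibrium (private): 23.63 + 1.45Q = 75.66 - 2.67Q → Q_m = 12.6286.
Total external benefit = ∫₀^{Q_m} (11.41 + 1.00Q) dQ = 11.41×12.6286 + ½×1.00×12.6286² = 223.8331.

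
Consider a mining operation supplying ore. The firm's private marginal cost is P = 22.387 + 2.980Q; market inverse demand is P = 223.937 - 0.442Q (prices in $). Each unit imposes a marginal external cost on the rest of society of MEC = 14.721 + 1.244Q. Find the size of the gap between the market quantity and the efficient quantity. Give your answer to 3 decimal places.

Market equilibrium (private): 22.387 + 2.980Q = 223.937 - 0.442Q → Q_m = 58.8983.
Social marginal cost = private MC + MEC = 37.108 + 4.224Q.
Set SMC = demand: 37.108 + 4.224Q = 223.937 - 0.442Q → Q* = 40.0405.
Gap = |58.8983 − 40.0405| = 18.8578.

18.858 units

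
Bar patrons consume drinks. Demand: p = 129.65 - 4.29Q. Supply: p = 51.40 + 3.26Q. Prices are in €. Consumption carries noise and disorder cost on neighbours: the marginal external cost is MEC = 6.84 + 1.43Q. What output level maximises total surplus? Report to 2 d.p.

Social marginal benefit = demand − MEC = 122.81 - 5.72Q.
Set SMB = MC: 122.81 - 5.72Q = 51.40 + 3.26Q → Q* = 7.9521.

Q* = 7.95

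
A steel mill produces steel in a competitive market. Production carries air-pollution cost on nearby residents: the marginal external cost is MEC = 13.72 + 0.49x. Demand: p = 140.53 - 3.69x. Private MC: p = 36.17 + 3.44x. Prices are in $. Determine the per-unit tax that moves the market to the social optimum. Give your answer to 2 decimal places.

tax = $19.55 per unit

Social marginal cost = private MC + MEC = 49.89 + 3.93x.
Set SMC = demand: 49.89 + 3.93x = 140.53 - 3.69x → x* = 11.8950.
The Pigouvian tax equals MEC at x*: 13.72 + 0.49×11.8950 = 19.5486.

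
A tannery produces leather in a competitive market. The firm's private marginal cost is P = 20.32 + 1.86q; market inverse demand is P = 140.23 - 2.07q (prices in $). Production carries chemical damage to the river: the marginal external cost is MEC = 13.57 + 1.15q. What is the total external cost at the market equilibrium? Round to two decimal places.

Market equilibrium (private): 20.32 + 1.86q = 140.23 - 2.07q → q_m = 30.5115.
Total external cost = ∫₀^{q_m} (13.57 + 1.15q) dq = 13.57×30.5115 + ½×1.15×30.5115² = 949.3382.

$949.34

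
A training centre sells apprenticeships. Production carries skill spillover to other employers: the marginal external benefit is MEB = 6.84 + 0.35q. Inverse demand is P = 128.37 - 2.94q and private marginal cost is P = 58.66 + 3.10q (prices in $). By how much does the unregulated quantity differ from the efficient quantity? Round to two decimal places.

1.91 units

Market equilibrium (private): 58.66 + 3.10q = 128.37 - 2.94q → q_m = 11.5414.
Social marginal cost = private MC − MEB = 51.82 + 2.75q.
Set SMC = demand: 51.82 + 2.75q = 128.37 - 2.94q → q* = 13.4534.
Gap = |11.5414 − 13.4534| = 1.9120.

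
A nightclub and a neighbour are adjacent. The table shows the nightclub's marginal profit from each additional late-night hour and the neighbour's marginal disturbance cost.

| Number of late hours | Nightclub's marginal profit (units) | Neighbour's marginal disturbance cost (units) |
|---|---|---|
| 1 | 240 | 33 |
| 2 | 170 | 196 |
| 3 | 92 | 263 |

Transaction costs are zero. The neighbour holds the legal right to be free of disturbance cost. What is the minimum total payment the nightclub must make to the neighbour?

Efficient level: marginal profit ≥ marginal disturbance cost through level 1, so k* = 1.
With the neighbour holding the right, the nightclub must at least compensate total damage at k*: 33 = 33.

33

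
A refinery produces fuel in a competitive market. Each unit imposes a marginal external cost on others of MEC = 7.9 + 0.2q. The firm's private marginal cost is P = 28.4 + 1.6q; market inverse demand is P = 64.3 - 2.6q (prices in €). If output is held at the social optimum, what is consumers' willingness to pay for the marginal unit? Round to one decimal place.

P = €47.8

Social marginal cost = private MC + MEC = 36.3 + 1.8q.
Set SMC = demand: 36.3 + 1.8q = 64.3 - 2.6q → q* = 6.3636.
Consumer price on the demand curve at q*: 64.3 − 2.6×6.3636 = 47.7546.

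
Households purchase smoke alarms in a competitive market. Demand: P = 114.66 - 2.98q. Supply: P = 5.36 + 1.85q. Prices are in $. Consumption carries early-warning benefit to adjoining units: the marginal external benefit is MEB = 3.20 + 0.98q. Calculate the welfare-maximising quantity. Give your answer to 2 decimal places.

Social marginal benefit = demand + MEB = 117.86 - 2.00q.
Set SMB = MC: 117.86 - 2.00q = 5.36 + 1.85q → q* = 29.2208.

q* = 29.22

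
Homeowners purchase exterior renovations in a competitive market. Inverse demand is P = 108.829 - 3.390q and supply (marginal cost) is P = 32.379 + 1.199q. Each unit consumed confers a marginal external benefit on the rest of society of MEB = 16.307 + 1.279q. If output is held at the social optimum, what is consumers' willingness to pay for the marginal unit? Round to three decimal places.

P = 13.830

Social marginal benefit = demand + MEB = 125.136 - 2.111q.
Set SMB = MC: 125.136 - 2.111q = 32.379 + 1.199q → q* = 28.0233.
Consumer price on the demand curve at q*: 108.829 − 3.390×28.0233 = 13.8300.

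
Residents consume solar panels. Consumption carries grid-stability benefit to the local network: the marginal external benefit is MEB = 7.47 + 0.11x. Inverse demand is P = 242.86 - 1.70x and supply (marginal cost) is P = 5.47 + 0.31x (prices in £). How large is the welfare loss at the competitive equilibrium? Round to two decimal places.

Market equilibrium (private): 5.47 + 0.31x = 242.86 - 1.70x → x_m = 118.1045.
Social marginal benefit = demand + MEB = 250.33 - 1.59x.
Set SMB = MC: 250.33 - 1.59x = 5.47 + 0.31x → x* = 128.8737.
The loss is the area between SMB and MC from x* to x_m; with linear curves that's a triangle of height MEB(x_m).
DWL = ½ × 10.7692 × 20.4615 = 110.1770.

DWL = £110.18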